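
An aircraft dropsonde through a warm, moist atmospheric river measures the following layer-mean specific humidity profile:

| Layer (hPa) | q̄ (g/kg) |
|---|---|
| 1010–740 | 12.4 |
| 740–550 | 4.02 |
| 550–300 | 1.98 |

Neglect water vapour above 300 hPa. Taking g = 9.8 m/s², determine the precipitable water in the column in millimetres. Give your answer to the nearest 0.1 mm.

PW ≈ 47.0 mm

Precipitable water is the column-integrated vapour mass per unit area: PW = (1/g) Σ q̄ Δp, with q in kg/kg and Δp in Pa (1 kg/m² of water = 1 mm).
Layer 1010–740 hPa: Δp = 270 hPa = 27000 Pa, q̄ = 0.0124 kg/kg → 0.0124 × 27000 / 9.8 = 34.16 mm
Layer 740–550 hPa: Δp = 190 hPa = 19000 Pa, q̄ = 0.00402 kg/kg → 0.00402 × 19000 / 9.8 = 7.79 mm
Layer 550–300 hPa: Δp = 250 hPa = 25000 Pa, q̄ = 0.00198 kg/kg → 0.00198 × 25000 / 9.8 = 5.05 mm
PW = 34.16 + 7.79 + 5.05 = 47.00 ≈ 47.0 mm.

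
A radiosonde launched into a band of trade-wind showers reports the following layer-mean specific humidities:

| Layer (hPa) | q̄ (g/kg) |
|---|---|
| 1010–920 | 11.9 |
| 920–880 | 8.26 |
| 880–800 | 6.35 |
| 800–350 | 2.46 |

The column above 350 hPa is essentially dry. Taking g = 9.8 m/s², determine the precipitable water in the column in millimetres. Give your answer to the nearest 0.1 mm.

Precipitable water is the column-integrated vapour mass per unit area: PW = (1/g) Σ q̄ Δp, with q in kg/kg and Δp in Pa (1 kg/m² of water = 1 mm).
Layer 1010–920 hPa: Δp = 90 hPa = 9000 Pa, q̄ = 0.0119 kg/kg → 0.0119 × 9000 / 9.8 = 10.93 mm
Layer 920–880 hPa: Δp = 40 hPa = 4000 Pa, q̄ = 0.00826 kg/kg → 0.00826 × 4000 / 9.8 = 3.37 mm
Layer 880–800 hPa: Δp = 80 hPa = 8000 Pa, q̄ = 0.00635 kg/kg → 0.00635 × 8000 / 9.8 = 5.18 mm
Layer 800–350 hPa: Δp = 450 hPa = 45000 Pa, q̄ = 0.00246 kg/kg → 0.00246 × 45000 / 9.8 = 11.30 mm
PW = 10.93 + 3.37 + 5.18 + 11.30 = 30.78 ≈ 30.8 mm.

PW ≈ 30.8 mm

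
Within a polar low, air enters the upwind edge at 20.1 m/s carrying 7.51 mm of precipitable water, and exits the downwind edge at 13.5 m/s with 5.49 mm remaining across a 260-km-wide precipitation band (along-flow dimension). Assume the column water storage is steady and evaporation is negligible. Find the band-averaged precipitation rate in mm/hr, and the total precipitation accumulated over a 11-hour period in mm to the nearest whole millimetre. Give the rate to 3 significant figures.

R ≈ 1.06 mm/hr; total ≈ 12 mm

Column moisture flux per unit crosswind length is F = V × PW.
Inflow: F_in = 20.1 × 7.51 = 150.951 mm·m/s
Outflow: F_out = 13.5 × 5.49 = 74.115 mm·m/s
Steady-state rate R = (F_in − F_out)/L = (150.951 − 74.115) / 260000 m = 2.955e-04 mm/s.
R = 2.955e-04 × 3600 = 1.06 mm/hr.
Over 11 h: total = 1.06 × 11 = 11.66 ≈ 12 mm.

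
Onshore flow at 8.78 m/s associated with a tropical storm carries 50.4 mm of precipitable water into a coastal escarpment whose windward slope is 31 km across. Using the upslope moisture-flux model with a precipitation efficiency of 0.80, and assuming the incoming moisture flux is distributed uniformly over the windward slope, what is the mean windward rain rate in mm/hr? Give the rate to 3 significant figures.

Incoming column moisture flux per unit ridge length: F = V × PW = 8.78 × 50.4 = 442.512 mm·m/s.
Spread over the 31 km slope with efficiency ε = 0.80: R = ε·F/W = 0.80 × 442.512 / 31000 m = 1.142e-02 mm/s.
R = 1.142e-02 × 3600 = 41.1 mm/hr.

R ≈ 41.1 mm/hr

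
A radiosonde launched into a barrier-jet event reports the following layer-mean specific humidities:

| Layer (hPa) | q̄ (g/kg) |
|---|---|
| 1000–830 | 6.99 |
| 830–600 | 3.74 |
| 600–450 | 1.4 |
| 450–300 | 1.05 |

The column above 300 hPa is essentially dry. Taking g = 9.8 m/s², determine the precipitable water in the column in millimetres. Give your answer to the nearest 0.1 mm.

Precipitable water is the column-integrated vapour mass per unit area: PW = (1/g) Σ q̄ Δp, with q in kg/kg and Δp in Pa (1 kg/m² of water = 1 mm).
Layer 1000–830 hPa: Δp = 170 hPa = 17000 Pa, q̄ = 0.00699 kg/kg → 0.00699 × 17000 / 9.8 = 12.13 mm
Layer 830–600 hPa: Δp = 230 hPa = 23000 Pa, q̄ = 0.00374 kg/kg → 0.00374 × 23000 / 9.8 = 8.78 mm
Layer 600–450 hPa: Δp = 150 hPa = 15000 Pa, q̄ = 0.0014 kg/kg → 0.0014 × 15000 / 9.8 = 2.14 mm
Layer 450–300 hPa: Δp = 150 hPa = 15000 Pa, q̄ = 0.00105 kg/kg → 0.00105 × 15000 / 9.8 = 1.61 mm
PW = 12.13 + 8.78 + 2.14 + 1.61 = 24.66 ≈ 24.7 mm.

PW ≈ 24.7 mm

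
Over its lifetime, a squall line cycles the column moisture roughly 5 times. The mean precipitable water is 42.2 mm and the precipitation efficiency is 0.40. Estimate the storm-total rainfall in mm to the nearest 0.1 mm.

rainfall ≈ 84.4 mm

Each cycle deposits ε × PW = 0.40 × 42.2 = 16.88 mm.
Over 5 cycles: 5 × 16.88 = 84.4 mm.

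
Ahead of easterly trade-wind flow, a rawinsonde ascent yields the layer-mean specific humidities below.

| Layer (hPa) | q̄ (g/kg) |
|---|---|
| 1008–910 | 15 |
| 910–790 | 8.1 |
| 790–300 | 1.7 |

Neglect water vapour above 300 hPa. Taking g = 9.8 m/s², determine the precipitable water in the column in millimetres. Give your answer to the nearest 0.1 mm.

PW ≈ 33.4 mm

Precipitable water is the column-integrated vapour mass per unit area: PW = (1/g) Σ q̄ Δp, with q in kg/kg and Δp in Pa (1 kg/m² of water = 1 mm).
Layer 1008–910 hPa: Δp = 98 hPa = 9800 Pa, q̄ = 0.015 kg/kg → 0.015 × 9800 / 9.8 = 15.00 mm
Layer 910–790 hPa: Δp = 120 hPa = 12000 Pa, q̄ = 0.0081 kg/kg → 0.0081 × 12000 / 9.8 = 9.92 mm
Layer 790–300 hPa: Δp = 490 hPa = 49000 Pa, q̄ = 0.0017 kg/kg → 0.0017 × 49000 / 9.8 = 8.50 mm
PW = 15.00 + 9.92 + 8.50 = 33.42 ≈ 33.4 mm.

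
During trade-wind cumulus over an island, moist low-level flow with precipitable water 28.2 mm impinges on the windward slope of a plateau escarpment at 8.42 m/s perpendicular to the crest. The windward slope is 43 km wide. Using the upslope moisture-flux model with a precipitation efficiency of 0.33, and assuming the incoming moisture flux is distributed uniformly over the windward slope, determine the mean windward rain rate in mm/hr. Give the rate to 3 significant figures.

R ≈ 6.56 mm/hr

Incoming column moisture flux per unit ridge length: F = V × PW = 8.42 × 28.2 = 237.444 mm·m/s.
Spread over the 43 km slope with efficiency ε = 0.33: R = ε·F/W = 0.33 × 237.444 / 43000 m = 1.822e-03 mm/s.
R = 1.822e-03 × 3600 = 6.56 mm/hr.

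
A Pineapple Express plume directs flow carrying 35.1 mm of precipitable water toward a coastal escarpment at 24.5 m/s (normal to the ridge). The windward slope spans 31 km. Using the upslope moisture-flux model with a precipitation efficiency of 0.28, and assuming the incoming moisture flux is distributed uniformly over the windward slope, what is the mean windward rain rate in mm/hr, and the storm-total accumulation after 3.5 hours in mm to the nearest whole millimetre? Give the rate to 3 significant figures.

R ≈ 28.0 mm/hr; total ≈ 98 mm

Incoming column moisture flux per unit ridge length: F = V × PW = 24.5 × 35.1 = 859.95 mm·m/s.
Spread over the 31 km slope with efficiency ε = 0.28: R = ε·F/W = 0.28 × 859.95 / 31000 m = 7.767e-03 mm/s.
R = 7.767e-03 × 3600 = 28.0 mm/hr.
Over 3.5 h: total = 28.0 × 3.5 = 98 mm.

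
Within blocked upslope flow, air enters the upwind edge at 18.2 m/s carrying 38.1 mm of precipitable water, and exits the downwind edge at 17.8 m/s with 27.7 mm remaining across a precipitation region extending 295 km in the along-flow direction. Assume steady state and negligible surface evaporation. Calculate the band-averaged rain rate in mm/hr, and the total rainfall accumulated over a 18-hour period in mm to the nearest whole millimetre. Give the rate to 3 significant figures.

R ≈ 2.45 mm/hr; total ≈ 44 mm

Column moisture flux per unit crosswind length is F = V × PW.
Inflow: F_in = 18.2 × 38.1 = 693.42 mm·m/s
Outflow: F_out = 17.8 × 27.7 = 493.06 mm·m/s
Steady-state rate R = (F_in − F_out)/L = (693.42 − 493.06) / 295000 m = 6.792e-04 mm/s.
R = 6.792e-04 × 3600 = 2.45 mm/hr.
Over 18 h: total = 2.45 × 18 = 44.1 ≈ 44 mm.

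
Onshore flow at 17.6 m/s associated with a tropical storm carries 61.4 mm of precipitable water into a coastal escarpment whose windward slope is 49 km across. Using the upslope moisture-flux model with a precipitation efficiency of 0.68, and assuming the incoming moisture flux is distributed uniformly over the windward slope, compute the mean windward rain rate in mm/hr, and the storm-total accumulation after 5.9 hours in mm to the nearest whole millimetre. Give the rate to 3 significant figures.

R ≈ 54.0 mm/hr; total ≈ 319 mm

Incoming column moisture flux per unit ridge length: F = V × PW = 17.6 × 61.4 = 1080.64 mm·m/s.
Spread over the 49 km slope with efficiency ε = 0.68: R = ε·F/W = 0.68 × 1080.64 / 49000 m = 1.500e-02 mm/s.
R = 1.500e-02 × 3600 = 54.0 mm/hr.
Over 5.9 h: total = 54.0 × 5.9 = 318.6 ≈ 319 mm.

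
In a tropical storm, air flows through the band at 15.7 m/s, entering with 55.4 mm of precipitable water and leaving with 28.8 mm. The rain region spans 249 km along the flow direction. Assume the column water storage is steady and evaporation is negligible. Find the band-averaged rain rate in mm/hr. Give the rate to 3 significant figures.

R ≈ 6.04 mm/hr

Column moisture flux per unit crosswind length is F = V × PW.
Inflow: F_in = 15.7 × 55.4 = 869.78 mm·m/s
Outflow: F_out = 15.7 × 28.8 = 452.16 mm·m/s
Steady-state rate R = (F_in − F_out)/L = (869.78 − 452.16) / 249000 m = 1.677e-03 mm/s.
R = 1.677e-03 × 3600 = 6.04 mm/hr.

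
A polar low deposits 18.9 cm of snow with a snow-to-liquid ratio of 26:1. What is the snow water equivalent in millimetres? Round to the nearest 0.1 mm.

SWE = snow depth / ratio = 18.9 cm / 26 = 0.727 cm = 7.3 mm.

SWE ≈ 7.3 mm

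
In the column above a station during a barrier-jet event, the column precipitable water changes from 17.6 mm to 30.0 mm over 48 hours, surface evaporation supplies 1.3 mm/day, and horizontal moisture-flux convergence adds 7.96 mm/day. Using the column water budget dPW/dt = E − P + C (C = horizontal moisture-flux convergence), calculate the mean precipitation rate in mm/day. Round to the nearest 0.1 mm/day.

P ≈ 3.1 mm/day

dPW/dt = (30.0 − 17.6) mm / (48/24 day) = +6.200 mm/day.
P = E + C − dPW/dt = 1.3 + (7.96) − (+6.200) = 3.1 mm/day.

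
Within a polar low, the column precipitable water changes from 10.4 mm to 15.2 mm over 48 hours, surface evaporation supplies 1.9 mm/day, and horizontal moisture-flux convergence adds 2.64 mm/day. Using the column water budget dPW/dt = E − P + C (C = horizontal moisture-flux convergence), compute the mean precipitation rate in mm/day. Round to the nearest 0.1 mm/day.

P ≈ 2.1 mm/day

dPW/dt = (15.2 − 10.4) mm / (48/24 day) = +2.400 mm/day.
P = E + C − dPW/dt = 1.9 + (2.64) − (+2.400) = 2.1 mm/day.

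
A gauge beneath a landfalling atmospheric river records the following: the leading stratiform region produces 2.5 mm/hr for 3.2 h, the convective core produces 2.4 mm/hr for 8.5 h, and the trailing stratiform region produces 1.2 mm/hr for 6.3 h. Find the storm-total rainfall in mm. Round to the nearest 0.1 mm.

total ≈ 36.0 mm

Total = Σ Rᵢ Δtᵢ = 2.5 × 3.2 + 2.4 × 8.5 + 1.2 × 6.3
      = 8 + 20.4 + 7.56 = 36.0 mm.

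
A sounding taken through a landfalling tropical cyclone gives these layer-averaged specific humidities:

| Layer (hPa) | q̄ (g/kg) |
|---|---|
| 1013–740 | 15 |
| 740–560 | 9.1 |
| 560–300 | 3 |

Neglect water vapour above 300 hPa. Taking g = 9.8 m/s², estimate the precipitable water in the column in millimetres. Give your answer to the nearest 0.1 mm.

Precipitable water is the column-integrated vapour mass per unit area: PW = (1/g) Σ q̄ Δp, with q in kg/kg and Δp in Pa (1 kg/m² of water = 1 mm).
Layer 1013–740 hPa: Δp = 273 hPa = 27300 Pa, q̄ = 0.015 kg/kg → 0.015 × 27300 / 9.8 = 41.79 mm
Layer 740–560 hPa: Δp = 180 hPa = 18000 Pa, q̄ = 0.0091 kg/kg → 0.0091 × 18000 / 9.8 = 16.71 mm
Layer 560–300 hPa: Δp = 260 hPa = 26000 Pa, q̄ = 0.003 kg/kg → 0.003 × 26000 / 9.8 = 7.96 mm
PW = 41.79 + 16.71 + 7.96 = 66.46 ≈ 66.5 mm.

PW ≈ 66.5 mm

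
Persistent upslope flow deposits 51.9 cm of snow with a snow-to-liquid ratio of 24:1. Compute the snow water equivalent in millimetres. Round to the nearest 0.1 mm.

SWE ≈ 21.6 mm

SWE = snow depth / ratio = 51.9 cm / 24 = 2.163 cm = 21.6 mm.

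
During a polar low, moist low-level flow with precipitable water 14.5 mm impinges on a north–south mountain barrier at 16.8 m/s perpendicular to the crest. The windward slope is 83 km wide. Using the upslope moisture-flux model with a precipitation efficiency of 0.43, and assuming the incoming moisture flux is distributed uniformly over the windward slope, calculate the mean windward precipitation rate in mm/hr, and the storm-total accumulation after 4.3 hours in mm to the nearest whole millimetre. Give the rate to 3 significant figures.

Incoming column moisture flux per unit ridge length: F = V × PW = 16.8 × 14.5 = 243.6 mm·m/s.
Spread over the 83 km slope with efficiency ε = 0.43: R = ε·F/W = 0.43 × 243.6 / 83000 m = 1.262e-03 mm/s.
R = 1.262e-03 × 3600 = 4.54 mm/hr.
Over 4.3 h: total = 4.54 × 4.3 = 19.522 ≈ 20 mm.

R ≈ 4.54 mm/hr; total ≈ 20 mm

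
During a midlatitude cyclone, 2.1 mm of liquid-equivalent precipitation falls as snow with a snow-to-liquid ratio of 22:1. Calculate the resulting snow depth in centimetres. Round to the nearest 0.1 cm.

snow depth ≈ 4.6 cm

Snow depth = liquid × ratio = 2.1 mm × 22 = 46.2 mm = 4.6 cm.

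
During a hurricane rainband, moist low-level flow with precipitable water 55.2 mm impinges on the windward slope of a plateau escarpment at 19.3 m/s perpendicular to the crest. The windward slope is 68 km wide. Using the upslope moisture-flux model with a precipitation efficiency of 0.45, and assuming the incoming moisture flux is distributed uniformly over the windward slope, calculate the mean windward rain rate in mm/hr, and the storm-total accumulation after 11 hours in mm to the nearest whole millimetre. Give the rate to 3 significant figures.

R ≈ 25.4 mm/hr; total ≈ 279 mm

Incoming column moisture flux per unit ridge length: F = V × PW = 19.3 × 55.2 = 1065.36 mm·m/s.
Spread over the 68 km slope with efficiency ε = 0.45: R = ε·F/W = 0.45 × 1065.36 / 68000 m = 7.050e-03 mm/s.
R = 7.050e-03 × 3600 = 25.4 mm/hr.
Over 11 h: total = 25.4 × 11 = 279.4 ≈ 279 mm.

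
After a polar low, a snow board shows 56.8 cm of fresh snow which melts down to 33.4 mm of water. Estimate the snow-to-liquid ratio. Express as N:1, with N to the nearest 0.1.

ratio ≈ 17.0

Ratio = snow depth / SWE = 568 mm / 33.4 mm = 17.0, i.e. 17.0:1.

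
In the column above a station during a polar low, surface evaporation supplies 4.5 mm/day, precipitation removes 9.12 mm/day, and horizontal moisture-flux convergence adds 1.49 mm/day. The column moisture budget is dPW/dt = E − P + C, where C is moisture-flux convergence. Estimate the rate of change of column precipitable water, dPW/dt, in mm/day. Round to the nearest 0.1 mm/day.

dPW/dt ≈ -3.1 mm/day

dPW/dt = E − P + C = 4.5 − 9.12 + (1.49) = -3.1 mm/day.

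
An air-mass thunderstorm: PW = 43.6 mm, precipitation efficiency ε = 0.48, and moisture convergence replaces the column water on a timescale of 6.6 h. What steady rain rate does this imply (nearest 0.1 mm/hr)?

Each overturning extracts ε × PW = 0.48 × 43.6 = 20.928 mm.
Rate = ε·PW / τ = 20.928 / 6.6 h = 3.2 mm/hr.

R ≈ 3.2 mm/hr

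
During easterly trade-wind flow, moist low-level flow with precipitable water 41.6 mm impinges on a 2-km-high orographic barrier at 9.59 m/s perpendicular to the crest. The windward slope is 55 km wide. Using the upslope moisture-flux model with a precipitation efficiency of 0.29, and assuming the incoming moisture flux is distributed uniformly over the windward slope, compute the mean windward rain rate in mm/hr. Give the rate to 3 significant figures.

Incoming column moisture flux per unit ridge length: F = V × PW = 9.59 × 41.6 = 398.944 mm·m/s.
Spread over the 55 km slope with efficiency ε = 0.29: R = ε·F/W = 0.29 × 398.944 / 55000 m = 2.104e-03 mm/s.
R = 2.104e-03 × 3600 = 7.57 mm/hr.

R ≈ 7.57 mm/hr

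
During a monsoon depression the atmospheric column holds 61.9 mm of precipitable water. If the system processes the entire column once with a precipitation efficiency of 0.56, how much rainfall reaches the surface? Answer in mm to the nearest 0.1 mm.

Rainfall = ε × PW = 0.56 × 61.9 = 34.7 mm.

rainfall ≈ 34.7 mm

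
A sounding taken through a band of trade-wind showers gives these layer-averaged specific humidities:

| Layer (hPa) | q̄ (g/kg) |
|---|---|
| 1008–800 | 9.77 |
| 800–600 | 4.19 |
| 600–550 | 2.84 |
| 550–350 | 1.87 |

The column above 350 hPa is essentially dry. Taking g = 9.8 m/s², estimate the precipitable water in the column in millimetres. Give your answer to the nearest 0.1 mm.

PW ≈ 34.6 mm

Precipitable water is the column-integrated vapour mass per unit area: PW = (1/g) Σ q̄ Δp, with q in kg/kg and Δp in Pa (1 kg/m² of water = 1 mm).
Layer 1008–800 hPa: Δp = 208 hPa = 20800 Pa, q̄ = 0.00977 kg/kg → 0.00977 × 20800 / 9.8 = 20.74 mm
Layer 800–600 hPa: Δp = 200 hPa = 20000 Pa, q̄ = 0.00419 kg/kg → 0.00419 × 20000 / 9.8 = 8.55 mm
Layer 600–550 hPa: Δp = 50 hPa = 5000 Pa, q̄ = 0.00284 kg/kg → 0.00284 × 5000 / 9.8 = 1.45 mm
Layer 550–350 hPa: Δp = 200 hPa = 20000 Pa, q̄ = 0.00187 kg/kg → 0.00187 × 20000 / 9.8 = 3.82 mm
PW = 20.74 + 8.55 + 1.45 + 3.82 = 34.56 ≈ 34.6 mm.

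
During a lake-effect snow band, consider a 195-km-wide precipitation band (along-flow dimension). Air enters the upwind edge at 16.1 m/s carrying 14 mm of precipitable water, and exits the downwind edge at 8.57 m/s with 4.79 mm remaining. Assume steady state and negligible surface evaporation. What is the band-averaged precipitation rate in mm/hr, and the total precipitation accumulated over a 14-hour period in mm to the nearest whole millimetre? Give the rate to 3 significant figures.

R ≈ 3.40 mm/hr; total ≈ 48 mm

Column moisture flux per unit crosswind length is F = V × PW.
Inflow: F_in = 16.1 × 14 = 225.4 mm·m/s
Outflow: F_out = 8.57 × 4.79 = 41.0503 mm·m/s
Steady-state rate R = (F_in − F_out)/L = (225.4 − 41.0503) / 195000 m = 9.454e-04 mm/s.
R = 9.454e-04 × 3600 = 3.40 mm/hr.
Over 14 h: total = 3.40 × 14 = 47.6 ≈ 48 mm.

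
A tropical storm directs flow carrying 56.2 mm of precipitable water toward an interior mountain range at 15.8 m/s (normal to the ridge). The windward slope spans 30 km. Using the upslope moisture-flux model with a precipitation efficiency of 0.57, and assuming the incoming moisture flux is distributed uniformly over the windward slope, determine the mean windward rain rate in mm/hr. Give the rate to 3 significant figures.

R ≈ 60.7 mm/hr

Incoming column moisture flux per unit ridge length: F = V × PW = 15.8 × 56.2 = 887.96 mm·m/s.
Spread over the 30 km slope with efficiency ε = 0.57: R = ε·F/W = 0.57 × 887.96 / 30000 m = 1.687e-02 mm/s.
R = 1.687e-02 × 3600 = 60.7 mm/hr.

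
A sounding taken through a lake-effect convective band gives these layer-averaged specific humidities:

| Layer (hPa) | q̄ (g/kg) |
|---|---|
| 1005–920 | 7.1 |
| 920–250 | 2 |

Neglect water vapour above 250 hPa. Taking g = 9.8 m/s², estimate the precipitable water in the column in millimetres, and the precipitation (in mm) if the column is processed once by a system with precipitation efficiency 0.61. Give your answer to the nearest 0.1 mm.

PW ≈ 19.8 mm; precipitation ≈ 12.1 mm

Precipitable water is the column-integrated vapour mass per unit area: PW = (1/g) Σ q̄ Δp, with q in kg/kg and Δp in Pa (1 kg/m² of water = 1 mm).
Layer 1005–920 hPa: Δp = 85 hPa = 8500 Pa, q̄ = 0.0071 kg/kg → 0.0071 × 8500 / 9.8 = 6.16 mm
Layer 920–250 hPa: Δp = 670 hPa = 67000 Pa, q̄ = 0.002 kg/kg → 0.002 × 67000 / 9.8 = 13.67 mm
PW = 6.16 + 13.67 = 19.83 ≈ 19.8 mm.
Precipitation = ε × PW = 0.61 × 19.8 = 12.1 mm.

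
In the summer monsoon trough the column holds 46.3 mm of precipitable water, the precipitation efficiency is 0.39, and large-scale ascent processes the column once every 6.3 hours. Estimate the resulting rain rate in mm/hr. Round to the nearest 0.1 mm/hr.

R ≈ 2.9 mm/hr

Each overturning extracts ε × PW = 0.39 × 46.3 = 18.057 mm.
Rate = ε·PW / τ = 18.057 / 6.3 h = 2.9 mm/hr.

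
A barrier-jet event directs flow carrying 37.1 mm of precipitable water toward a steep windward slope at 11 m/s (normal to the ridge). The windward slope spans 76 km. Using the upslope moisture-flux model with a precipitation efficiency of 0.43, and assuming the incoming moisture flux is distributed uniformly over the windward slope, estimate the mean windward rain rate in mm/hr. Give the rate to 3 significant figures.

R ≈ 8.31 mm/hr

Incoming column moisture flux per unit ridge length: F = V × PW = 11 × 37.1 = 408.1 mm·m/s.
Spread over the 76 km slope with efficiency ε = 0.43: R = ε·F/W = 0.43 × 408.1 / 76000 m = 2.309e-03 mm/s.
R = 2.309e-03 × 3600 = 8.31 mm/hr.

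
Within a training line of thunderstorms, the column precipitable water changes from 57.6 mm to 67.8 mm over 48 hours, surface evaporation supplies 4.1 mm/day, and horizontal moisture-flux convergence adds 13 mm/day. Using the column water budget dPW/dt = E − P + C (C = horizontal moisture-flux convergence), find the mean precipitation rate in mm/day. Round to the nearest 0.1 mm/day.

P ≈ 12.0 mm/day

dPW/dt = (67.8 − 57.6) mm / (48/24 day) = +5.100 mm/day.
P = E + C − dPW/dt = 4.1 + (13) − (+5.100) = 12.0 mm/day.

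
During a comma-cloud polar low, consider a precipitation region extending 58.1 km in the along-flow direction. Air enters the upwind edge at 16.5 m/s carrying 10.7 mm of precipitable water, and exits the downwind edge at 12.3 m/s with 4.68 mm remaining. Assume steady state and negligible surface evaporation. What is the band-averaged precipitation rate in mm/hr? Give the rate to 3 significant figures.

R ≈ 7.37 mm/hr

Column moisture flux per unit crosswind length is F = V × PW.
Inflow: F_in = 16.5 × 10.7 = 176.55 mm·m/s
Outflow: F_out = 12.3 × 4.68 = 57.564 mm·m/s
Steady-state rate R = (F_in − F_out)/L = (176.55 − 57.564) / 58100 m = 2.048e-03 mm/s.
R = 2.048e-03 × 3600 = 7.37 mm/hr.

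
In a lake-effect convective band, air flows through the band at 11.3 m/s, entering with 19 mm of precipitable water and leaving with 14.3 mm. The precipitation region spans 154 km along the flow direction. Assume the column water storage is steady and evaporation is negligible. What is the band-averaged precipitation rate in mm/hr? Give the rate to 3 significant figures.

Column moisture flux per unit crosswind length is F = V × PW.
Inflow: F_in = 11.3 × 19 = 214.7 mm·m/s
Outflow: F_out = 11.3 × 14.3 = 161.59 mm·m/s
Steady-state rate R = (F_in − F_out)/L = (214.7 − 161.59) / 154000 m = 3.449e-04 mm/s.
R = 3.449e-04 × 3600 = 1.24 mm/hr.

R ≈ 1.24 mm/hr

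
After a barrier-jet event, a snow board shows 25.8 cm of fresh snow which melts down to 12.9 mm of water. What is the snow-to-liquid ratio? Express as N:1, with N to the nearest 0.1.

Ratio = snow depth / SWE = 258 mm / 12.9 mm = 20.0, i.e. 20.0:1.

ratio ≈ 20.0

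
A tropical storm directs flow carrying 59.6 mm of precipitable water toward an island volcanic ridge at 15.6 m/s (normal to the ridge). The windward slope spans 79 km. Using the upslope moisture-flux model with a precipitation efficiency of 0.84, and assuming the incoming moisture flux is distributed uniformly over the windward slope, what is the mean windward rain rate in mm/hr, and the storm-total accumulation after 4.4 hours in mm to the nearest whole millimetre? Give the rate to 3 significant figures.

Incoming column moisture flux per unit ridge length: F = V × PW = 15.6 × 59.6 = 929.76 mm·m/s.
Spread over the 79 km slope with efficiency ε = 0.84: R = ε·F/W = 0.84 × 929.76 / 79000 m = 9.886e-03 mm/s.
R = 9.886e-03 × 3600 = 35.6 mm/hr.
Over 4.4 h: total = 35.6 × 4.4 = 156.64 ≈ 157 mm.

R ≈ 35.6 mm/hr; total ≈ 157 mm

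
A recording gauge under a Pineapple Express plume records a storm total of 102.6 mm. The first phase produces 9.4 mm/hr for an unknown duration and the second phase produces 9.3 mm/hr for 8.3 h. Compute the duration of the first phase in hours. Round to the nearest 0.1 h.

duration ≈ 2.7 h

Known phases: 9.3 × 8.3 = 77.19 mm.
Remaining depth = 102.6 − 77.19 = 25.41 mm.
Duration = 25.41 / 9.4 = 2.7 h.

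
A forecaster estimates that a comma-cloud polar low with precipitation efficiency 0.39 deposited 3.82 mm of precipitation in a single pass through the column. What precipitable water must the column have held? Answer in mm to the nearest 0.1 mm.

PW ≈ 9.8 mm

PW = precipitation / ε = 3.82 / 0.39 = 9.8 mm.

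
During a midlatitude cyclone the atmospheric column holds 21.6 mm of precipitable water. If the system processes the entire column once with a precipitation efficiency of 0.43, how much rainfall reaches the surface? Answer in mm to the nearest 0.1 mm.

rainfall ≈ 9.3 mm

Rainfall = ε × PW = 0.43 × 21.6 = 9.3 mm.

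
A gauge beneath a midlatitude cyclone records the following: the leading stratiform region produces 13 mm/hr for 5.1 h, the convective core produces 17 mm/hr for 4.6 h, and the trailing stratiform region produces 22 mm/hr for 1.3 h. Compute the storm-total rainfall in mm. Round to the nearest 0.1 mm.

Total = Σ Rᵢ Δtᵢ = 13 × 5.1 + 17 × 4.6 + 22 × 1.3
      = 66.3 + 78.2 + 28.6 = 173.1 mm.

total ≈ 173.1 mm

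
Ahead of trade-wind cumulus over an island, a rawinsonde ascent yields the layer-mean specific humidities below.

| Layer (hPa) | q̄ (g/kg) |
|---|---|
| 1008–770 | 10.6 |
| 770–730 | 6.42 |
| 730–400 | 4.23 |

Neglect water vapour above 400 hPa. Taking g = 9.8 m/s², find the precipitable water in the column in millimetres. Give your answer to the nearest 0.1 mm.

PW ≈ 42.6 mm

Precipitable water is the column-integrated vapour mass per unit area: PW = (1/g) Σ q̄ Δp, with q in kg/kg and Δp in Pa (1 kg/m² of water = 1 mm).
Layer 1008–770 hPa: Δp = 238 hPa = 23800 Pa, q̄ = 0.0106 kg/kg → 0.0106 × 23800 / 9.8 = 25.74 mm
Layer 770–730 hPa: Δp = 40 hPa = 4000 Pa, q̄ = 0.00642 kg/kg → 0.00642 × 4000 / 9.8 = 2.62 mm
Layer 730–400 hPa: Δp = 330 hPa = 33000 Pa, q̄ = 0.00423 kg/kg → 0.00423 × 33000 / 9.8 = 14.24 mm
PW = 25.74 + 2.62 + 14.24 = 42.60 ≈ 42.6 mm.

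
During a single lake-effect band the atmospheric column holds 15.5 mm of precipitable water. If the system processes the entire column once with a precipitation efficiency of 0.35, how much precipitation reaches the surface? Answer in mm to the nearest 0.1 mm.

precipitation ≈ 5.4 mm

Precipitation = ε × PW = 0.35 × 15.5 = 5.4 mm.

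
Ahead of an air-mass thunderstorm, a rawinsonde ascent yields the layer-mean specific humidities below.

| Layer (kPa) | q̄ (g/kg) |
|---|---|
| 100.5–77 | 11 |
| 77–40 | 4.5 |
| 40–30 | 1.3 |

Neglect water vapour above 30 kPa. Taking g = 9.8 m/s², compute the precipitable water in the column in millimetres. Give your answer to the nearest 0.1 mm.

Precipitable water is the column-integrated vapour mass per unit area: PW = (1/g) Σ q̄ Δp, with q in kg/kg and Δp in Pa (1 kg/m² of water = 1 mm).
Layer 100.5–77 kPa: Δp = 235 hPa = 23500 Pa, q̄ = 0.011 kg/kg → 0.011 × 23500 / 9.8 = 26.38 mm
Layer 77–40 kPa: Δp = 370 hPa = 37000 Pa, q̄ = 0.0045 kg/kg → 0.0045 × 37000 / 9.8 = 16.99 mm
Layer 40–30 kPa: Δp = 100 hPa = 10000 Pa, q̄ = 0.0013 kg/kg → 0.0013 × 10000 / 9.8 = 1.33 mm
PW = 26.38 + 16.99 + 1.33 = 44.70 ≈ 44.7 mm.

PW ≈ 44.7 mm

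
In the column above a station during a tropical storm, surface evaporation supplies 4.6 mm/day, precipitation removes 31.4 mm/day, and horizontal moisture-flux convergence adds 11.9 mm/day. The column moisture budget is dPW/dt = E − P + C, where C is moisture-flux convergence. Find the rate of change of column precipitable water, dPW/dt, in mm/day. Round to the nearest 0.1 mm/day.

dPW/dt ≈ -14.9 mm/day

dPW/dt = E − P + C = 4.6 − 31.4 + (11.9) = -14.9 mm/day.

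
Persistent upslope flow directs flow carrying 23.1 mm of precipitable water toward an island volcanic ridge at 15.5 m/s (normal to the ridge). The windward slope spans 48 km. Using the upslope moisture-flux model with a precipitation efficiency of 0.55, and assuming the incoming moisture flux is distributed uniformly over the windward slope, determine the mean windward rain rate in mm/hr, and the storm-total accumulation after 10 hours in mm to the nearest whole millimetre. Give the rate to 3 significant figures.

R ≈ 14.8 mm/hr; total ≈ 148 mm

Incoming column moisture flux per unit ridge length: F = V × PW = 15.5 × 23.1 = 358.05 mm·m/s.
Spread over the 48 km slope with efficiency ε = 0.55: R = ε·F/W = 0.55 × 358.05 / 48000 m = 4.103e-03 mm/s.
R = 4.103e-03 × 3600 = 14.8 mm/hr.
Over 10 h: total = 14.8 × 10 = 148 mm.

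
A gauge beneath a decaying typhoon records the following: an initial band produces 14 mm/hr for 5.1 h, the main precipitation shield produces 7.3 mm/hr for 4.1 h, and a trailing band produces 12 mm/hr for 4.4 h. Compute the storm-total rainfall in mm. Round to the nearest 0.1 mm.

total ≈ 154.1 mm

Total = Σ Rᵢ Δtᵢ = 14 × 5.1 + 7.3 × 4.1 + 12 × 4.4
      = 71.4 + 29.93 + 52.8 = 154.1 mm.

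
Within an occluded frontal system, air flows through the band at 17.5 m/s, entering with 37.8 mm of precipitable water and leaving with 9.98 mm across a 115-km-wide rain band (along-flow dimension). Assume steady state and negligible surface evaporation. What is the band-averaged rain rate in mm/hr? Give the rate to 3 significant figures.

Column moisture flux per unit crosswind length is F = V × PW.
Inflow: F_in = 17.5 × 37.8 = 661.5 mm·m/s
Outflow: F_out = 17.5 × 9.98 = 174.65 mm·m/s
Steady-state rate R = (F_in − F_out)/L = (661.5 − 174.65) / 115000 m = 4.233e-03 mm/s.
R = 4.233e-03 × 3600 = 15.2 mm/hr.

R ≈ 15.2 mm/hr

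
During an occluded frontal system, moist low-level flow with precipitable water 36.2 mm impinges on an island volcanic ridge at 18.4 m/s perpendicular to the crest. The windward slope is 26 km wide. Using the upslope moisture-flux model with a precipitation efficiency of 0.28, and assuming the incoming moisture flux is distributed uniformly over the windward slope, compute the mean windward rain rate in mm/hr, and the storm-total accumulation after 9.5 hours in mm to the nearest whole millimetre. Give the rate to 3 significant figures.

Incoming column moisture flux per unit ridge length: F = V × PW = 18.4 × 36.2 = 666.08 mm·m/s.
Spread over the 26 km slope with efficiency ε = 0.28: R = ε·F/W = 0.28 × 666.08 / 26000 m = 7.173e-03 mm/s.
R = 7.173e-03 × 3600 = 25.8 mm/hr.
Over 9.5 h: total = 25.8 × 9.5 = 245.1 ≈ 245 mm.

R ≈ 25.8 mm/hr; total ≈ 245 mm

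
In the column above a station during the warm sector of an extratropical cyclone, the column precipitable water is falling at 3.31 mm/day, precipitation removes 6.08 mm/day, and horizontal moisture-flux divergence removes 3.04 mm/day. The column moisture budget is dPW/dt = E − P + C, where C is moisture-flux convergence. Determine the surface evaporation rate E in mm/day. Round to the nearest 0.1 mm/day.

E ≈ 5.8 mm/day

dPW/dt = -3.31 mm/day.
E = dPW/dt + P − C = (-3.31) + 6.08 − (-3.04) = 5.8 mm/day.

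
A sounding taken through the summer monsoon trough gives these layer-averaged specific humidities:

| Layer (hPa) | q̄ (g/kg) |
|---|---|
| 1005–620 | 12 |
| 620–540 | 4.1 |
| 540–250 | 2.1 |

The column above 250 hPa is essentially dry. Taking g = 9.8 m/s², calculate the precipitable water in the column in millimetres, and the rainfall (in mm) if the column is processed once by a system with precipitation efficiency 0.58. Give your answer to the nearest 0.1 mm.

PW ≈ 56.7 mm; rainfall ≈ 32.9 mm

Precipitable water is the column-integrated vapour mass per unit area: PW = (1/g) Σ q̄ Δp, with q in kg/kg and Δp in Pa (1 kg/m² of water = 1 mm).
Layer 1005–620 hPa: Δp = 385 hPa = 38500 Pa, q̄ = 0.012 kg/kg → 0.012 × 38500 / 9.8 = 47.14 mm
Layer 620–540 hPa: Δp = 80 hPa = 8000 Pa, q̄ = 0.0041 kg/kg → 0.0041 × 8000 / 9.8 = 3.35 mm
Layer 540–250 hPa: Δp = 290 hPa = 29000 Pa, q̄ = 0.0021 kg/kg → 0.0021 × 29000 / 9.8 = 6.21 mm
PW = 47.14 + 3.35 + 6.21 = 56.70 ≈ 56.7 mm.
Rainfall = ε × PW = 0.58 × 56.7 = 32.9 mm.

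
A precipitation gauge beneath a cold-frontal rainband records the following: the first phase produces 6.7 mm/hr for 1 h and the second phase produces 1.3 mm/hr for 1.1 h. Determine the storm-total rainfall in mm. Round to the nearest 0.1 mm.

Total = Σ Rᵢ Δtᵢ = 6.7 × 1 + 1.3 × 1.1
      = 6.7 + 1.43 = 8.1 mm.

total ≈ 8.1 mm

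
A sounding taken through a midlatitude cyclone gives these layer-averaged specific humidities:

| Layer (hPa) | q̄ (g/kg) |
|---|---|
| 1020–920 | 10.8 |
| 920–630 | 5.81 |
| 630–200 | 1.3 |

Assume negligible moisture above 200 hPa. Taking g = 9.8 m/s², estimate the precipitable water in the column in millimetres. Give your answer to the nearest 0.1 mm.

PW ≈ 33.9 mm

Precipitable water is the column-integrated vapour mass per unit area: PW = (1/g) Σ q̄ Δp, with q in kg/kg and Δp in Pa (1 kg/m² of water = 1 mm).
Layer 1020–920 hPa: Δp = 100 hPa = 10000 Pa, q̄ = 0.0108 kg/kg → 0.0108 × 10000 / 9.8 = 11.02 mm
Layer 920–630 hPa: Δp = 290 hPa = 29000 Pa, q̄ = 0.00581 kg/kg → 0.00581 × 29000 / 9.8 = 17.19 mm
Layer 630–200 hPa: Δp = 430 hPa = 43000 Pa, q̄ = 0.0013 kg/kg → 0.0013 × 43000 / 9.8 = 5.70 mm
PW = 11.02 + 17.19 + 5.70 = 33.91 ≈ 33.9 mm.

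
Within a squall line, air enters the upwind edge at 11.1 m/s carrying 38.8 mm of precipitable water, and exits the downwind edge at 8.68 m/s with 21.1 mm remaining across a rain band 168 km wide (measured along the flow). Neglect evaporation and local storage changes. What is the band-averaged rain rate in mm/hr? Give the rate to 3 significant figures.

R ≈ 5.30 mm/hr

Column moisture flux per unit crosswind length is F = V × PW.
Inflow: F_in = 11.1 × 38.8 = 430.68 mm·m/s
Outflow: F_out = 8.68 × 21.1 = 183.148 mm·m/s
Steady-state rate R = (F_in − F_out)/L = (430.68 − 183.148) / 168000 m = 1.473e-03 mm/s.
R = 1.473e-03 × 3600 = 5.30 mm/hr.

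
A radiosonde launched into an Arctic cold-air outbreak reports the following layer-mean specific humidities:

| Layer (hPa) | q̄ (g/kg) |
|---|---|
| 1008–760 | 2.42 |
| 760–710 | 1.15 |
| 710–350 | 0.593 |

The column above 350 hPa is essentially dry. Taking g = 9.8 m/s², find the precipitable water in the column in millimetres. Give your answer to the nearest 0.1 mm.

Precipitable water is the column-integrated vapour mass per unit area: PW = (1/g) Σ q̄ Δp, with q in kg/kg and Δp in Pa (1 kg/m² of water = 1 mm).
Layer 1008–760 hPa: Δp = 248 hPa = 24800 Pa, q̄ = 0.00242 kg/kg → 0.00242 × 24800 / 9.8 = 6.12 mm
Layer 760–710 hPa: Δp = 50 hPa = 5000 Pa, q̄ = 0.00115 kg/kg → 0.00115 × 5000 / 9.8 = 0.59 mm
Layer 710–350 hPa: Δp = 360 hPa = 36000 Pa, q̄ = 0.000593 kg/kg → 0.000593 × 36000 / 9.8 = 2.18 mm
PW = 6.12 + 0.59 + 2.18 = 8.89 ≈ 8.9 mm.

PW ≈ 8.9 mm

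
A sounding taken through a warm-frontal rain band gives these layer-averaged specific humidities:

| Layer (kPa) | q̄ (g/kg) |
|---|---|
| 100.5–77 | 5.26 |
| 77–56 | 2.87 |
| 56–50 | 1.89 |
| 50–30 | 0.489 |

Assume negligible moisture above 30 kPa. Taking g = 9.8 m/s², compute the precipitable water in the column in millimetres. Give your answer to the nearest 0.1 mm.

Precipitable water is the column-integrated vapour mass per unit area: PW = (1/g) Σ q̄ Δp, with q in kg/kg and Δp in Pa (1 kg/m² of water = 1 mm).
Layer 100.5–77 kPa: Δp = 235 hPa = 23500 Pa, q̄ = 0.00526 kg/kg → 0.00526 × 23500 / 9.8 = 12.61 mm
Layer 77–56 kPa: Δp = 210 hPa = 21000 Pa, q̄ = 0.00287 kg/kg → 0.00287 × 21000 / 9.8 = 6.15 mm
Layer 56–50 kPa: Δp = 60 hPa = 6000 Pa, q̄ = 0.00189 kg/kg → 0.00189 × 6000 / 9.8 = 1.16 mm
Layer 50–30 kPa: Δp = 200 hPa = 20000 Pa, q̄ = 0.000489 kg/kg → 0.000489 × 20000 / 9.8 = 1.00 mm
PW = 12.61 + 6.15 + 1.16 + 1.00 = 20.92 ≈ 20.9 mm.

PW ≈ 20.9 mm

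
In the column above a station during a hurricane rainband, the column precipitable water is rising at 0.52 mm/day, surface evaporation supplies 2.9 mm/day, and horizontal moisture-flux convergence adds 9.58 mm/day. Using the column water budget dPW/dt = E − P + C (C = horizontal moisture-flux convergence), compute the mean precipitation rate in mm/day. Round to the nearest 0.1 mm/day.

P ≈ 12.0 mm/day

dPW/dt = +0.52 mm/day.
P = E + C − dPW/dt = 2.9 + (9.58) − (+0.52) = 12.0 mm/day.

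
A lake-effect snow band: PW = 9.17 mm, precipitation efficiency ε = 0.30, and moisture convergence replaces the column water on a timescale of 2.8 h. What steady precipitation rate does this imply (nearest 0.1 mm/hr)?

R ≈ 1.0 mm/hr

Each overturning extracts ε × PW = 0.30 × 9.17 = 2.751 mm.
Rate = ε·PW / τ = 2.751 / 2.8 h = 1.0 mm/hr.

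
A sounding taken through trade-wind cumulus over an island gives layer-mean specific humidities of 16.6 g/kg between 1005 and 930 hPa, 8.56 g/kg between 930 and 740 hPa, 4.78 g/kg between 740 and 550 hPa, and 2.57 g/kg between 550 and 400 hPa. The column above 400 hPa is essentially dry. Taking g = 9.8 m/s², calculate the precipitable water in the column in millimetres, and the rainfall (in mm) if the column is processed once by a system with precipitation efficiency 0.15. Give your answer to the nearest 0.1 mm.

PW ≈ 42.5 mm; rainfall ≈ 6.4 mm

Precipitable water is the column-integrated vapour mass per unit area: PW = (1/g) Σ q̄ Δp, with q in kg/kg and Δp in Pa (1 kg/m² of water = 1 mm).
Layer 1005–930 hPa: Δp = 75 hPa = 7500 Pa, q̄ = 0.0166 kg/kg → 0.0166 × 7500 / 9.8 = 12.70 mm
Layer 930–740 hPa: Δp = 190 hPa = 19000 Pa, q̄ = 0.00856 kg/kg → 0.00856 × 19000 / 9.8 = 16.60 mm
Layer 740–550 hPa: Δp = 190 hPa = 19000 Pa, q̄ = 0.00478 kg/kg → 0.00478 × 19000 / 9.8 = 9.27 mm
Layer 550–400 hPa: Δp = 150 hPa = 15000 Pa, q̄ = 0.00257 kg/kg → 0.00257 × 15000 / 9.8 = 3.93 mm
PW = 12.70 + 16.60 + 9.27 + 3.93 = 42.50 ≈ 42.5 mm.
Rainfall = ε × PW = 0.15 × 42.5 = 6.4 mm.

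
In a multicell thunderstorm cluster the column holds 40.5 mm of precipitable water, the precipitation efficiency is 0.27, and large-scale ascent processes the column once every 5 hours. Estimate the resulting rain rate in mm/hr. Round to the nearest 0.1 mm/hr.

R ≈ 2.2 mm/hr

Each overturning extracts ε × PW = 0.27 × 40.5 = 10.935 mm.
Rate = ε·PW / τ = 10.935 / 5 h = 2.2 mm/hr.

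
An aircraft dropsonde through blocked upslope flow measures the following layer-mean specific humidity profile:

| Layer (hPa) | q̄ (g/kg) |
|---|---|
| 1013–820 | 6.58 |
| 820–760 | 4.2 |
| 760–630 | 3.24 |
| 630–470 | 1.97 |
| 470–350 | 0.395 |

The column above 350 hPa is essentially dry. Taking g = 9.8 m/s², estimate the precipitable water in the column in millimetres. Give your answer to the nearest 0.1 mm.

Precipitable water is the column-integrated vapour mass per unit area: PW = (1/g) Σ q̄ Δp, with q in kg/kg and Δp in Pa (1 kg/m² of water = 1 mm).
Layer 1013–820 hPa: Δp = 193 hPa = 19300 Pa, q̄ = 0.00658 kg/kg → 0.00658 × 19300 / 9.8 = 12.96 mm
Layer 820–760 hPa: Δp = 60 hPa = 6000 Pa, q̄ = 0.0042 kg/kg → 0.0042 × 6000 / 9.8 = 2.57 mm
Layer 760–630 hPa: Δp = 130 hPa = 13000 Pa, q̄ = 0.00324 kg/kg → 0.00324 × 13000 / 9.8 = 4.30 mm
Layer 630–470 hPa: Δp = 160 hPa = 16000 Pa, q̄ = 0.00197 kg/kg → 0.00197 × 16000 / 9.8 = 3.22 mm
Layer 470–350 hPa: Δp = 120 hPa = 12000 Pa, q̄ = 0.000395 kg/kg → 0.000395 × 12000 / 9.8 = 0.48 mm
PW = 12.96 + 2.57 + 4.30 + 3.22 + 0.48 = 23.53 ≈ 23.5 mm.

PW ≈ 23.5 mm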